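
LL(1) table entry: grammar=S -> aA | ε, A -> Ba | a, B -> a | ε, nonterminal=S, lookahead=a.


For [S, a]: 'a' ∈ FIRST(aA)
Entry: S -> aA


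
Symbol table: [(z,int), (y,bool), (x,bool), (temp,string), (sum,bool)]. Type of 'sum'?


Lookup 'sum' → type bool


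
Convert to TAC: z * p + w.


Break into single-operator statements:
t1 = z * p
t2 = t1 + w


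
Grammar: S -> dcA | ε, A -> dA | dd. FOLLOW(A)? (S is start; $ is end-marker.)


$ ∈ FOLLOW(S). For each A -> αBβ: add FIRST(β)\{ε} to FOLLOW(B); if β nullable, add FOLLOW(A).
FOLLOW(A) = {$}


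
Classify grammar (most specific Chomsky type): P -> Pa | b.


Left-linear: every RHS is a terminal or one nonterminal followed by a terminal
Classification: Type 3 (Regular)


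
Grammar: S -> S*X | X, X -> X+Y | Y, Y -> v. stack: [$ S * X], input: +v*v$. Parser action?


'+' can extend X; shift to build X -> X+Y
Action: shift


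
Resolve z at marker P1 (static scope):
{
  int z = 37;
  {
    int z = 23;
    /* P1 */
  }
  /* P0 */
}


z declared in the same block as P1
z = 23


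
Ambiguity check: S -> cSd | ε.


balanced c^n…d^n: each string has a unique parse
Unambiguous


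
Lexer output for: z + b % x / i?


Scan left to right, longest-match per lexeme
Tokens: ID(z), OP(+), ID(b), OP(%), ID(x), OP(/), ID(i)


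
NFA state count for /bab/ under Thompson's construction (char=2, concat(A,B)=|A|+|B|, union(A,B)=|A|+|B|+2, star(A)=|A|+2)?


Syntax tree has 3 char leaf(s), 0 union(s), 0 star(s)
chars contribute 3×2 = 6; each union adds +2; each star adds +2
Total: 6 + 0 + 0 = 6 states


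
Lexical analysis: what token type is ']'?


Pattern: delimiter/punctuation
Type: PUNCTUATION


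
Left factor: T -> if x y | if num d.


Common prefix: 'if'
Factored: T -> if T', T' -> x y | num d


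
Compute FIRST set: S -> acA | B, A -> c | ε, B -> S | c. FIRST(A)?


Per alternative of A: FIRST(c) = {c}; FIRST(ε) = {ε}
FIRST(A) = {c, ε}


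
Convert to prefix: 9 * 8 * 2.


left-to-right (same/higher precedence on left): tree is (* (* 9 8) 2)
Prefix: * * 9 8 2


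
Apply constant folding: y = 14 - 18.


14 - 18 = -4 at compile time
Optimized: y = -4


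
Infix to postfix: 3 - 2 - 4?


Left to right (same or higher precedence on left)
Postfix: 3 2 - 4 -


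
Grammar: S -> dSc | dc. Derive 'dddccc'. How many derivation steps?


Derivation: S => dSc => ddScc => dddccc
Steps: 3


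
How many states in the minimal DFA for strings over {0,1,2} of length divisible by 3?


Track length mod 3: states 0..2, accept at 0
Minimal DFA: 3 states


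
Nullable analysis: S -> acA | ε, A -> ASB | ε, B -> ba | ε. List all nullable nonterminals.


A nonterminal is nullable iff some alternative derives ε (directly, or every symbol in it is nullable)
Nullable: {A, B, S}


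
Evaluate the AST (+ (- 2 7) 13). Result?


Evaluate inner: (- 2 7) = -5
Evaluate root: (+ -5 13) = 8
Result: 8


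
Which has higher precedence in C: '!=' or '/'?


'/' is multiplicative (level 10); '!=' is equality (level 6)
Higher level binds tighter
'/' has higher precedence than '!='


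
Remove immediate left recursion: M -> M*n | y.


Left-recursive alternatives: M*n; non-recursive: y
Introduce M': M -> yM', M' -> *nM' | ε


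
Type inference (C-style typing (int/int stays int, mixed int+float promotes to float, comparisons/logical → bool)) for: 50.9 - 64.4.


Operand types: float - float
Rule: mixed int/float promotes to float; int/int stays int
Result type: float


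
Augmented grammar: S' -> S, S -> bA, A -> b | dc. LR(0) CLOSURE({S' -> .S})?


Start: S' -> .S
For each item with dot before a nonterminal B, add B -> .γ for every B-production
Closure: [S' -> .S, S -> .bA]


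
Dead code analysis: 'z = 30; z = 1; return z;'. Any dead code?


first assignment to z is overwritten before any read
Dead: 'z = 30'


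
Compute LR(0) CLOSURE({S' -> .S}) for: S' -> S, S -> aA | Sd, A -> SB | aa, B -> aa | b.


Start: S' -> .S
For each item with dot before a nonterminal B, add B -> .γ for every B-production
Closure: [S' -> .S, S -> .aA, S -> .Sd]


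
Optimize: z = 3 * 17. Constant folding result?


3 * 17 = 51 at compile time
Optimized: z = 51


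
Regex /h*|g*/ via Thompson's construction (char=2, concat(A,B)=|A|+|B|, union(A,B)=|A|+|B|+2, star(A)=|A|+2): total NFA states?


Syntax tree has 2 char leaf(s), 1 union(s), 2 star(s)
chars contribute 2×2 = 4; each union adds +2; each star adds +2
Total: 4 + 2 + 4 = 10 states


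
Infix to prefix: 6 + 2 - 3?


left-to-right (same/higher precedence on left): tree is (- (+ 6 2) 3)
Prefix: - + 6 2 3


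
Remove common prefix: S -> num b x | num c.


Common prefix: 'num'
Factored: S -> num S', S' -> b x | c


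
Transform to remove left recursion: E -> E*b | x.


Left-recursive alternatives: E*b; non-recursive: x
Introduce E': E -> xE', E' -> *bE' | ε


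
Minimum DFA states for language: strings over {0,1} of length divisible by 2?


Track length mod 2: states 0..1, accept at 0
Minimal DFA: 2 states


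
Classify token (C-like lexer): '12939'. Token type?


Pattern: digits only
Type: INTEGER_LITERAL


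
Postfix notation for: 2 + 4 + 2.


Left to right (same or higher precedence on left)
Postfix: 2 4 + 2 +


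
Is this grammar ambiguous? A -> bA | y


right-linear, alternatives start with distinct terminals 'b' vs 'y': unique leftmost derivation
Unambiguous


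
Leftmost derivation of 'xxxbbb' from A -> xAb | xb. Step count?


Derivation: A => xAb => xxAbb => xxxbbb
Steps: 3


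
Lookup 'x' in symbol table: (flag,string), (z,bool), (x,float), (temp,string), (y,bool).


Lookup 'x' → type float


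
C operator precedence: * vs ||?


'*' is multiplicative (level 10); '||' is logical OR (level 1)
Higher level binds tighter
'*' has higher precedence than '||'


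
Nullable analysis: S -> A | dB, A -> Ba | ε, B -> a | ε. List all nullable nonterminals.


A nonterminal is nullable iff some alternative derives ε (directly, or every symbol in it is nullable)
Nullable: {A, B, S}


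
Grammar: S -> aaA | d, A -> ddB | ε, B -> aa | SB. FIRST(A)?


Per alternative of A: FIRST(ddB) = {d}; FIRST(ε) = {ε}
FIRST(A) = {d, ε}


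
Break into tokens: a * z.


Scan left to right, longest-match per lexeme
Tokens: ID(a), OP(*), ID(z)


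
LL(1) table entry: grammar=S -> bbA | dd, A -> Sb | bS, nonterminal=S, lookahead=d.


For [S, d]: 'd' ∈ FIRST(dd)
Entry: S -> dd


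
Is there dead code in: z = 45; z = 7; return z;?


first assignment to z is overwritten before any read
Dead: 'z = 45'


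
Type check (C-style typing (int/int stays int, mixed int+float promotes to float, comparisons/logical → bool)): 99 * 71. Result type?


Operand types: int * int
Rule: mixed int/float promotes to float; int/int stays int
Result type: int


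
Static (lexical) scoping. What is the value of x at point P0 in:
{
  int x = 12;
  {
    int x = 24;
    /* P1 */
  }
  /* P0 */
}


x declared in the same block as P0
x = 12


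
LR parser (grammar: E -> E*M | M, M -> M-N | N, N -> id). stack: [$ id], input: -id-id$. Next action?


'id' on top is the handle for N -> id
Action: reduce (N -> id)


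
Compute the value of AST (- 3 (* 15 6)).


Evaluate inner: (* 15 6) = 90
Evaluate root: (- 3 90) = -87
Result: -87


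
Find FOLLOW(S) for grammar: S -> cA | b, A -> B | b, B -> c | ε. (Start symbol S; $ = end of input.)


$ ∈ FOLLOW(S). For each A -> αBβ: add FIRST(β)\{ε} to FOLLOW(B); if β nullable, add FOLLOW(A).
FOLLOW(S) = {$}


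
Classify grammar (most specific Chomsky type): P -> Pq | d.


Left-linear: every RHS is a terminal or one nonterminal followed by a terminal
Classification: Type 3 (Regular)


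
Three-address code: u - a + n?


Break into single-operator statements:
t1 = u - a
t2 = t1 + n


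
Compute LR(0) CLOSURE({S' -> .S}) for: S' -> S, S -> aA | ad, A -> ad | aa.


Start: S' -> .S
For each item with dot before a nonterminal B, add B -> .γ for every B-production
Closure: [S' -> .S, S -> .aA, S -> .ad]


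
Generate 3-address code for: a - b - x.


Break into single-operator statements:
t1 = a - b
t2 = t1 - x


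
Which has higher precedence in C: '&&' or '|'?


'|' is bitwise OR (level 3); '&&' is logical AND (level 2)
Higher level binds tighter
'|' has higher precedence than '&&'


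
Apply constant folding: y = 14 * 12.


14 * 12 = 168 at compile time
Optimized: y = 168


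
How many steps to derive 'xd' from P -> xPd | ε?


Derivation: P => xPd => xd
Steps: 2


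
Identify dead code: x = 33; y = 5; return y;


x is assigned but never read
Dead: 'x = 33'


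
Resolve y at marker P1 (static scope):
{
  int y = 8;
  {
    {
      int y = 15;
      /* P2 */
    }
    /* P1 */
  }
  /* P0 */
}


P1's block does not declare y; resolves to the enclosing declaration at depth 0
y = 8


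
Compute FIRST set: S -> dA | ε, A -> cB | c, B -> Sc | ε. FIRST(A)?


Per alternative of A: FIRST(cB) = {c}; FIRST(c) = {c}
FIRST(A) = {c}


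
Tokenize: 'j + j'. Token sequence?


Scan left to right, longest-match per lexeme
Tokens: ID(j), OP(+), ID(j)


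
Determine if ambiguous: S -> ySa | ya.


balanced y^n…a^n: each string has a unique parse
Unambiguous


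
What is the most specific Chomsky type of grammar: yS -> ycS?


LHS has context (more than one symbol) and |LHS| ≤ |RHS|
Classification: Type 1 (Context-Sensitive)


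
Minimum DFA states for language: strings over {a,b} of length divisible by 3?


Track length mod 3: states 0..2, accept at 0
Minimal DFA: 3 states


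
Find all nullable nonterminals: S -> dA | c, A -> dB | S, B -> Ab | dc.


A nonterminal is nullable iff some alternative derives ε (directly, or every symbol in it is nullable)
Nullable: {}


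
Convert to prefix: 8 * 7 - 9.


left-to-right (same/higher precedence on left): tree is (- (* 8 7) 9)
Prefix: - * 8 7 9


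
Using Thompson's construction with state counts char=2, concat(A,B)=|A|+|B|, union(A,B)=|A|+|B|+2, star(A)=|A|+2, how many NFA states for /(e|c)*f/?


Syntax tree has 3 char leaf(s), 1 union(s), 1 star(s)
chars contribute 3×2 = 6; each union adds +2; each star adds +2
Total: 6 + 2 + 2 = 10 states


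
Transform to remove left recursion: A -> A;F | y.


Left-recursive alternatives: A;F; non-recursive: y
Introduce A': A -> yA', A' -> ;FA' | ε


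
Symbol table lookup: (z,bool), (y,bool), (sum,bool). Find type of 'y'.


Lookup 'y' → type bool


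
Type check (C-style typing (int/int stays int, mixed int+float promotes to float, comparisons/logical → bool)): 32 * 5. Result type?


Operand types: int * int
Rule: mixed int/float promotes to float; int/int stays int
Result type: int


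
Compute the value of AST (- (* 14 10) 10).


Evaluate inner: (* 14 10) = 140
Evaluate root: (- 140 10) = 130
Result: 130


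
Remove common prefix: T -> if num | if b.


Common prefix: 'if'
Factored: T -> if T', T' -> num | b


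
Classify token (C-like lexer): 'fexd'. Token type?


Pattern: letter/underscore followed by alphanumerics, not a keyword
Type: IDENTIFIER


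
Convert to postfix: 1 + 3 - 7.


Left to right (same or higher precedence on left)
Postfix: 1 3 + 7 -


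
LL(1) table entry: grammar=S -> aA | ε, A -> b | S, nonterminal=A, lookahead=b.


For [A, b]: 'b' ∈ FIRST(b)
Entry: A -> b


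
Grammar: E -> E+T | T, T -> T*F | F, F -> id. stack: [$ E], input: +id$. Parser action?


shift '+' to continue E -> E+T
Action: shift


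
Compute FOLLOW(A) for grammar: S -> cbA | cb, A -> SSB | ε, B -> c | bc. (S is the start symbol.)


$ ∈ FOLLOW(S). For each A -> αBβ: add FIRST(β)\{ε} to FOLLOW(B); if β nullable, add FOLLOW(A).
FOLLOW(A) = {$, b, c}


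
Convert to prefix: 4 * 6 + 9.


left-to-right (same/higher precedence on left): tree is (+ (* 4 6) 9)
Prefix: + * 4 6 9


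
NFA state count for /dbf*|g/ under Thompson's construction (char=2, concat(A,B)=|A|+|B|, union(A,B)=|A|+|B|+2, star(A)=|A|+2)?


Syntax tree has 4 char leaf(s), 1 union(s), 1 star(s)
chars contribute 4×2 = 8; each union adds +2; each star adds +2
Total: 8 + 2 + 2 = 12 states


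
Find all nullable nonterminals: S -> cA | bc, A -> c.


A nonterminal is nullable iff some alternative derives ε (directly, or every symbol in it is nullable)
Nullable: {}


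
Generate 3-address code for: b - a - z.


Break into single-operator statements:
t1 = b - a
t2 = t1 - z


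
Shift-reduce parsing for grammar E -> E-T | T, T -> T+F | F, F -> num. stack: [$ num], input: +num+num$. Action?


'num' on top is the handle for F -> num
Action: reduce (F -> num)


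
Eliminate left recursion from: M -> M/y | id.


Left-recursive alternatives: M/y; non-recursive: id
Introduce M': M -> idM', M' -> /yM' | ε


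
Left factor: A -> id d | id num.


Common prefix: 'id'
Factored: A -> id A', A' -> d | num


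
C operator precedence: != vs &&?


'!=' is equality (level 6); '&&' is logical AND (level 2)
Higher level binds tighter
'!=' has higher precedence than '&&'


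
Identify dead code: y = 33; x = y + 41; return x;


y is read by x's definition; x is returned
No dead code


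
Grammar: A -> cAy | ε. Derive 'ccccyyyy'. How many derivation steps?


Derivation: A => cAy => ccAyy => cccAyyy => ccccAyyyy => ccccyyyy
Steps: 5


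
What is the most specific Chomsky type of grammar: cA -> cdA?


LHS has context (more than one symbol) and |LHS| ≤ |RHS|
Classification: Type 1 (Context-Sensitive)


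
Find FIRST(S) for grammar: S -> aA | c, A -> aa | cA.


Per alternative of S: FIRST(aA) = {a}; FIRST(c) = {c}
FIRST(S) = {a, c}


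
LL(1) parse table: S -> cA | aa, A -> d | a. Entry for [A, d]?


For [A, d]: 'd' ∈ FIRST(d)
Entry: A -> d


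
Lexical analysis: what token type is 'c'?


Pattern: letter/underscore followed by alphanumerics, not a keyword
Type: IDENTIFIER


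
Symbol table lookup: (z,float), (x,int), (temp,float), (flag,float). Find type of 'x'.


Lookup 'x' → type int


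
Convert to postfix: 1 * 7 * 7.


Left to right (same or higher precedence on left)
Postfix: 1 7 * 7 *


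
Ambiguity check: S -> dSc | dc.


balanced d^n…c^n: each string has a unique parse
Unambiguous


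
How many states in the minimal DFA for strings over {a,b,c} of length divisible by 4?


Track length mod 4: states 0..3, accept at 0
Minimal DFA: 4 states


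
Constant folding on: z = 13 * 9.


13 * 9 = 117 at compile time
Optimized: z = 117


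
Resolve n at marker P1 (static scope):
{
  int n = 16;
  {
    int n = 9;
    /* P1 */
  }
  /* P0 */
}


n declared in the same block as P1
n = 9


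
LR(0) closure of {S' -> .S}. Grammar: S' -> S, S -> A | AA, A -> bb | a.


Start: S' -> .S
For each item with dot before a nonterminal B, add B -> .γ for every B-production
Closure: [S' -> .S, S -> .A, S -> .AA, A -> .bb, A -> .a]


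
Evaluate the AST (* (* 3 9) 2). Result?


Evaluate inner: (* 3 9) = 27
Evaluate root: (* 27 2) = 54
Result: 54


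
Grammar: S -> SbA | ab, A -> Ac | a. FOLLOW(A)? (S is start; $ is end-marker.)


$ ∈ FOLLOW(S). For each A -> αBβ: add FIRST(β)\{ε} to FOLLOW(B); if β nullable, add FOLLOW(A).
FOLLOW(A) = {$, b, c}


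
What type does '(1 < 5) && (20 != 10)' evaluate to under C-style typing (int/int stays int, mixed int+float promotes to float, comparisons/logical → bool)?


Operand types: bool && bool
Rule: logical operators take bool operands and yield bool
Result type: bool


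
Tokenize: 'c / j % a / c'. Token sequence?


Scan left to right, longest-match per lexeme
Tokens: ID(c), OP(/), ID(j), OP(%), ID(a), OP(/), ID(c)


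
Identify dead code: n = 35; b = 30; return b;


n is assigned but never read
Dead: 'n = 35'


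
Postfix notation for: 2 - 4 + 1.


Left to right (same or higher precedence on left)
Postfix: 2 4 - 1 +


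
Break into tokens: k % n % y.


Scan left to right, longest-match per lexeme
Tokens: ID(k), OP(%), ID(n), OP(%), ID(y)


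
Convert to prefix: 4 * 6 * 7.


left-to-right (same/higher precedence on left): tree is (* (* 4 6) 7)
Prefix: * * 4 6 7


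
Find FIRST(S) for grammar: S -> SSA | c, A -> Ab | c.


Per alternative of S: FIRST(SSA) = {c}; FIRST(c) = {c}
FIRST(S) = {c}


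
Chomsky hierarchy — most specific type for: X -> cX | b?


Right-linear: every RHS is a terminal or a terminal followed by one nonterminal
Classification: Type 3 (Regular)


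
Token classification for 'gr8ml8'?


Pattern: letter/underscore followed by alphanumerics, not a keyword
Type: IDENTIFIER


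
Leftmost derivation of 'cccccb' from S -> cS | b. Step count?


Derivation: S => cS => ccS => cccS => ccccS => cccccS => cccccb
Steps: 6


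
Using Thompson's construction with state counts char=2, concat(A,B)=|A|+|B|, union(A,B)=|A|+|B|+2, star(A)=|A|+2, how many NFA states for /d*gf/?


Syntax tree has 3 char leaf(s), 0 union(s), 1 star(s)
chars contribute 3×2 = 6; each union adds +2; each star adds +2
Total: 6 + 0 + 2 = 8 states


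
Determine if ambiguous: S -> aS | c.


right-linear, alternatives start with distinct terminals 'a' vs 'c': unique leftmost derivation
Unambiguous


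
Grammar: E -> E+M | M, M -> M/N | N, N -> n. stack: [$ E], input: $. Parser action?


start symbol E on stack, input exhausted
Action: accept


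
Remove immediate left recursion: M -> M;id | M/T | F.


Left-recursive alternatives: M;id, M/T; non-recursive: F
Introduce M': M -> FM', M' -> ;idM' | /TM' | ε


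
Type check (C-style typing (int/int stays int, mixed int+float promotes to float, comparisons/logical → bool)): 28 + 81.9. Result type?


Operand types: int + float
Rule: mixed int/float promotes to float; int/int stays int
Result type: float


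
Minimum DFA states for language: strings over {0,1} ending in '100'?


Track the longest suffix of input matching a prefix of '100': 4 classes (prefixes of length 0..3)
Minimal DFA: 4 states


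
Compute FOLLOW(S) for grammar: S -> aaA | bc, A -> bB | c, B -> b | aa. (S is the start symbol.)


$ ∈ FOLLOW(S). For each A -> αBβ: add FIRST(β)\{ε} to FOLLOW(B); if β nullable, add FOLLOW(A).
FOLLOW(S) = {$}


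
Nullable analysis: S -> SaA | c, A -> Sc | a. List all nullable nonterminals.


A nonterminal is nullable iff some alternative derives ε (directly, or every symbol in it is nullable)
Nullable: {}


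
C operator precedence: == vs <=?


'<=' is relational (level 7); '==' is equality (level 6)
Higher level binds tighter
'<=' has higher precedence than '=='


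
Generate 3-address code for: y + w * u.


Break into single-operator statements:
t1 = w * u
t2 = y + t1


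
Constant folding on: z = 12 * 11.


12 * 11 = 132 at compile time
Optimized: z = 132


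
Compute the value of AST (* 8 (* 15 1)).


Evaluate inner: (* 15 1) = 15
Evaluate root: (* 8 15) = 120
Result: 120


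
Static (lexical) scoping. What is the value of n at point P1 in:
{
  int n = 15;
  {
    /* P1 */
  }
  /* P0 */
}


P1's block does not declare n; resolves to the enclosing declaration at depth 0
n = 15


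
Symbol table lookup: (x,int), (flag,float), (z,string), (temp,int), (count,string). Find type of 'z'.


Lookup 'z' → type string


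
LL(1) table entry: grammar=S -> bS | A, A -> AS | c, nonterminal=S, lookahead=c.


For [S, c]: 'c' ∈ FIRST(A)
Entry: S -> A


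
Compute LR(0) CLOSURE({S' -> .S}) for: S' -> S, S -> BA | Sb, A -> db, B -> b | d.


Start: S' -> .S
For each item with dot before a nonterminal B, add B -> .γ for every B-production
Closure: [S' -> .S, S -> .BA, S -> .Sb, B -> .b, B -> .d]


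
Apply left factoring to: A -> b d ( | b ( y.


Common prefix: 'b'
Factored: A -> b A', A' -> d ( | ( y


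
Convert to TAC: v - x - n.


Break into single-operator statements:
t1 = v - x
t2 = t1 - n


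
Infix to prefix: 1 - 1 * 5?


'*' binds tighter: tree is (- 1 (* 1 5))
Prefix: - 1 * 1 5


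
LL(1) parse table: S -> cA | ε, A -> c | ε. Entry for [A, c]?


For [A, c]: 'c' ∈ FIRST(c)
Entry: A -> c


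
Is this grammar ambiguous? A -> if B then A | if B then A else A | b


dangling else: 'if B then if B then b else b' parses two ways
Ambiguous


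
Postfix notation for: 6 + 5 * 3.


* has higher precedence, evaluate 5*3 first
Postfix: 6 5 3 * +


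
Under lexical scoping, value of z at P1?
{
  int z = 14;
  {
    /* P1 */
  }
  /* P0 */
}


P1's block does not declare z; resolves to the enclosing declaration at depth 0
z = 14


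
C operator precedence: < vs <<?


'<<' is shift (level 8); '<' is relational (level 7)
Higher level binds tighter
'<<' has higher precedence than '<'


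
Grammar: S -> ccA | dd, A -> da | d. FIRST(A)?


Per alternative of A: FIRST(da) = {d}; FIRST(d) = {d}
FIRST(A) = {d}


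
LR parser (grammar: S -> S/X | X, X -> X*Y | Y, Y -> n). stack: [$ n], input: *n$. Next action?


'n' on top is the handle for Y -> n
Action: reduce (Y -> n)


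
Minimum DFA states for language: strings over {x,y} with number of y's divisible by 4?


Track (count of y) mod 4: states 0..3, accept at 0
Minimal DFA: 4 states


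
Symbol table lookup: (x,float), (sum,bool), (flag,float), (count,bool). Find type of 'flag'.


Lookup 'flag' → type float


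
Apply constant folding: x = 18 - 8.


18 - 8 = 10 at compile time
Optimized: x = 10


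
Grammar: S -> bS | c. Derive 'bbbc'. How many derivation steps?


Derivation: S => bS => bbS => bbbS => bbbc
Steps: 4


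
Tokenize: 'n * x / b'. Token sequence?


Scan left to right, longest-match per lexeme
Tokens: ID(n), OP(*), ID(x), OP(/), ID(b)


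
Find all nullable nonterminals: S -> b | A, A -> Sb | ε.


A nonterminal is nullable iff some alternative derives ε (directly, or every symbol in it is nullable)
Nullable: {A, S}


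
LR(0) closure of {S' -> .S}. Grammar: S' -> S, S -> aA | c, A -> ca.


Start: S' -> .S
For each item with dot before a nonterminal B, add B -> .γ for every B-production
Closure: [S' -> .S, S -> .aA, S -> .c]


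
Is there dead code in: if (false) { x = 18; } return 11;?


condition is constant false, so the whole block is unreachable
Dead: 'if (false) { x = 18; }'


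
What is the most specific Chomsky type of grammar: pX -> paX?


LHS has context (more than one symbol) and |LHS| ≤ |RHS|
Classification: Type 1 (Context-Sensitive)


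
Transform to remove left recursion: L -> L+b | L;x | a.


Left-recursive alternatives: L+b, L;x; non-recursive: a
Introduce L': L -> aL', L' -> +bL' | ;xL' | ε


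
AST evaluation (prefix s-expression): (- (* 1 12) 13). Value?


Evaluate inner: (* 1 12) = 12
Evaluate root: (- 12 13) = -1
Result: -1


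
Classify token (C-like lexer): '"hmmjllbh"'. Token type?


Pattern: double-quoted sequence
Type: STRING_LITERAL


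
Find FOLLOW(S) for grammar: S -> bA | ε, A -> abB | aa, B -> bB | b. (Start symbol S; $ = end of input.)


$ ∈ FOLLOW(S). For each A -> αBβ: add FIRST(β)\{ε} to FOLLOW(B); if β nullable, add FOLLOW(A).
FOLLOW(S) = {$}


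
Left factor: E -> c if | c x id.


Common prefix: 'c'
Factored: E -> c E', E' -> if | x id


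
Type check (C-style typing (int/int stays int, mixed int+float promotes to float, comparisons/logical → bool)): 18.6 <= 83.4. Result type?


Operand types: float <= float
Rule: comparison yields bool
Result type: bool


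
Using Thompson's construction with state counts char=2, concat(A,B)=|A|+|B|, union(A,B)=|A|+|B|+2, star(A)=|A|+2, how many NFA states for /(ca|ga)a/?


Syntax tree has 5 char leaf(s), 1 union(s), 0 star(s)
chars contribute 5×2 = 10; each union adds +2; each star adds +2
Total: 10 + 2 + 0 = 12 states


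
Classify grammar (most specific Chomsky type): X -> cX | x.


Right-linear: every RHS is a terminal or a terminal followed by one nonterminal
Classification: Type 3 (Regular)


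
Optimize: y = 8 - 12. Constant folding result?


8 - 12 = -4 at compile time
Optimized: y = -4


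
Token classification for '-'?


Pattern: operator symbol
Type: OPERATOR


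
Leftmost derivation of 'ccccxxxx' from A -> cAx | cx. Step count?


Derivation: A => cAx => ccAxx => cccAxxx => ccccxxxx
Steps: 4


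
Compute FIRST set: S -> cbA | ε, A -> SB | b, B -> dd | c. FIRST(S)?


Per alternative of S: FIRST(cbA) = {c}; FIRST(ε) = {ε}
FIRST(S) = {c, ε}


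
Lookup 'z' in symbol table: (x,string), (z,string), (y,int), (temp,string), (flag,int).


Lookup 'z' → type string


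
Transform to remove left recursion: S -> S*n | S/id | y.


Left-recursive alternatives: S*n, S/id; non-recursive: y
Introduce S': S -> yS', S' -> *nS' | /idS' | ε


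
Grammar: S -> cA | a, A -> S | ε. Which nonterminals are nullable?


A nonterminal is nullable iff some alternative derives ε (directly, or every symbol in it is nullable)
Nullable: {A}


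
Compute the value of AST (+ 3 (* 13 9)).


Evaluate inner: (* 13 9) = 117
Evaluate root: (+ 3 117) = 120
Result: 120


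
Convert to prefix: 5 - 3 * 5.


'*' binds tighter: tree is (- 5 (* 3 5))
Prefix: - 5 * 3 5


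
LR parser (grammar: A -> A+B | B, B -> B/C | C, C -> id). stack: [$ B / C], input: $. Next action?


handle 'B/C' on top
Action: reduce (B -> B/C)


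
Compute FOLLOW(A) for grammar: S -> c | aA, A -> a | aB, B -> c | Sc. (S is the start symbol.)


$ ∈ FOLLOW(S). For each A -> αBβ: add FIRST(β)\{ε} to FOLLOW(B); if β nullable, add FOLLOW(A).
FOLLOW(A) = {$, c}


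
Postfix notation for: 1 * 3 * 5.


Left to right (same or higher precedence on left)
Postfix: 1 3 * 5 *


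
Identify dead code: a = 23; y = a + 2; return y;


a is read by y's definition; y is returned
No dead code


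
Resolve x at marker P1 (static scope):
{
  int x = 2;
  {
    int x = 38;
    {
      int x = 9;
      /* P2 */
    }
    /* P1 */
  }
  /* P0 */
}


x declared in the same block as P1
x = 38


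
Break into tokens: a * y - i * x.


Scan left to right, longest-match per lexeme
Tokens: ID(a), OP(*), ID(y), OP(-), ID(i), OP(*), ID(x)


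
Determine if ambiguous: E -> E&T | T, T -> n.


precedence layered via separate nonterminal T: deterministic
Unambiguous


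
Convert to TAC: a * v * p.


Break into single-operator statements:
t1 = a * v
t2 = t1 * p


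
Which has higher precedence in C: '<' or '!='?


'<' is relational (level 7); '!=' is equality (level 6)
Higher level binds tighter
'<' has higher precedence than '!='


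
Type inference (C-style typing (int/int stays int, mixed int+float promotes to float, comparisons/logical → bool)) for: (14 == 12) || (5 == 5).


Operand types: bool || bool
Rule: logical operators take bool operands and yield bool
Result type: bool


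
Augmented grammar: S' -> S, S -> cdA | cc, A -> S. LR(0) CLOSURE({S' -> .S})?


Start: S' -> .S
For each item with dot before a nonterminal B, add B -> .γ for every B-production
Closure: [S' -> .S, S -> .cdA, S -> .cc]


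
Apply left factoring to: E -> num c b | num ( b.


Common prefix: 'num'
Factored: E -> num E', E' -> c b | ( b


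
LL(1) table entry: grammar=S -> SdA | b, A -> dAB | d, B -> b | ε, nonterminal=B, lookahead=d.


For [B, d]: ε is nullable and 'd' ∈ FOLLOW(B)
Entry: B -> ε


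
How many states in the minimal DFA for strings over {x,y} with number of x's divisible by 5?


Track (count of x) mod 5: states 0..4, accept at 0
Minimal DFA: 5 states


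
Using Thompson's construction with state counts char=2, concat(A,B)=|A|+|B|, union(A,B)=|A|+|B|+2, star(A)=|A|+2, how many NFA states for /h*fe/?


Syntax tree has 3 char leaf(s), 0 union(s), 1 star(s)
chars contribute 3×2 = 6; each union adds +2; each star adds +2
Total: 6 + 0 + 2 = 8 states


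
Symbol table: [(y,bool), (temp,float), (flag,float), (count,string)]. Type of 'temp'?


Lookup 'temp' → type float


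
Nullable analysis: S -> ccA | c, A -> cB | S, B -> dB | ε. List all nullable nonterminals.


A nonterminal is nullable iff some alternative derives ε (directly, or every symbol in it is nullable)
Nullable: {B}


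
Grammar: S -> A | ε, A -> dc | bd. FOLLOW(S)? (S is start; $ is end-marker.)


$ ∈ FOLLOW(S). For each A -> αBβ: add FIRST(β)\{ε} to FOLLOW(B); if β nullable, add FOLLOW(A).
FOLLOW(S) = {$}


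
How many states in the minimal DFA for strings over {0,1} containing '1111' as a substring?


KMP-style automaton: 4 progress states + 1 absorbing accept = 5
Minimal DFA: 5 states


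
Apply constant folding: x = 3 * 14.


3 * 14 = 42 at compile time
Optimized: x = 42


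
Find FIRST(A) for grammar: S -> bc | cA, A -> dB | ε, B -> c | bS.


Per alternative of A: FIRST(dB) = {d}; FIRST(ε) = {ε}
FIRST(A) = {d, ε}


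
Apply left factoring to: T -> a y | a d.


Common prefix: 'a'
Factored: T -> a T', T' -> y | d


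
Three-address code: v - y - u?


Break into single-operator statements:
t1 = v - y
t2 = t1 - u


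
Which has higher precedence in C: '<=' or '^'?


'<=' is relational (level 7); '^' is bitwise XOR (level 4)
Higher level binds tighter
'<=' has higher precedence than '^'


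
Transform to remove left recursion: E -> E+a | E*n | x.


Left-recursive alternatives: E+a, E*n; non-recursive: x
Introduce E': E -> xE', E' -> +aE' | *nE' | ε


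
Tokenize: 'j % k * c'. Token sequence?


Scan left to right, longest-match per lexeme
Tokens: ID(j), OP(%), ID(k), OP(*), ID(c)


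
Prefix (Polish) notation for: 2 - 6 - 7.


left-to-right (same/higher precedence on left): tree is (- (- 2 6) 7)
Prefix: - - 2 6 7


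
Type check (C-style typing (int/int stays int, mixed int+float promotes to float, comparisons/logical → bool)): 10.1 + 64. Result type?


Operand types: float + int
Rule: mixed int/float promotes to float; int/int stays int
Result type: float


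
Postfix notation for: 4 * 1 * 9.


Left to right (same or higher precedence on left)
Postfix: 4 1 * 9 *


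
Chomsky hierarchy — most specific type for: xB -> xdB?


LHS has context (more than one symbol) and |LHS| ≤ |RHS|
Classification: Type 1 (Context-Sensitive)


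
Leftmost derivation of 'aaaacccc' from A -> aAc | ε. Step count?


Derivation: A => aAc => aaAcc => aaaAccc => aaaaAcccc => aaaacccc
Steps: 5


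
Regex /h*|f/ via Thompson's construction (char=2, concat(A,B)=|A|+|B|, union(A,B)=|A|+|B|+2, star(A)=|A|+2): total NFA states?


Syntax tree has 2 char leaf(s), 1 union(s), 1 star(s)
chars contribute 2×2 = 4; each union adds +2; each star adds +2
Total: 4 + 2 + 2 = 8 states


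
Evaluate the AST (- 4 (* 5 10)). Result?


Evaluate inner: (* 5 10) = 50
Evaluate root: (- 4 50) = -46
Result: -46


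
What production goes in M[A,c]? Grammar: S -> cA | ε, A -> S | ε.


For [A, c]: 'c' ∈ FIRST(S)
Entry: A -> S


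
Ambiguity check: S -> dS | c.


right-linear, alternatives start with distinct terminals 'd' vs 'c': unique leftmost derivation
Unambiguous


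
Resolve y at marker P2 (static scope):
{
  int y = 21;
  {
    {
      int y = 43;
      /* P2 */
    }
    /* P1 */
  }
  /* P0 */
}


y declared in the same block as P2
y = 43


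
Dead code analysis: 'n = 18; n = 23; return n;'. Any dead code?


first assignment to n is overwritten before any read
Dead: 'n = 18'


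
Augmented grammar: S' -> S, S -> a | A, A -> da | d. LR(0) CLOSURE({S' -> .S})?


Start: S' -> .S
For each item with dot before a nonterminal B, add B -> .γ for every B-production
Closure: [S' -> .S, S -> .a, S -> .A, A -> .da, A -> .d]


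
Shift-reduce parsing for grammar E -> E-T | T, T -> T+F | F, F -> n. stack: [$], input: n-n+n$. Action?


no handle on stack; shift 'n'
Action: shift


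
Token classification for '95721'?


Pattern: digits only
Type: INTEGER_LITERAL


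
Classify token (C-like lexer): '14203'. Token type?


Pattern: digits only
Type: INTEGER_LITERAL


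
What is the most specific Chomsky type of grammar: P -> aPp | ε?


Single nonterminal LHS, but a^n p^n is not regular
Classification: Type 2 (Context-Free)


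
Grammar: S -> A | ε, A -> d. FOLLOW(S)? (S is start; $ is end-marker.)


$ ∈ FOLLOW(S). For each A -> αBβ: add FIRST(β)\{ε} to FOLLOW(B); if β nullable, add FOLLOW(A).
FOLLOW(S) = {$}


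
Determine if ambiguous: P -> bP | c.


right-linear, alternatives start with distinct terminals 'b' vs 'c': unique leftmost derivation
Unambiguous


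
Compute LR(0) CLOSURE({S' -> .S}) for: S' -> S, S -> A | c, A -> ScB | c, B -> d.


Start: S' -> .S
For each item with dot before a nonterminal B, add B -> .γ for every B-production
Closure: [S' -> .S, S -> .A, S -> .c, A -> .ScB, A -> .c]


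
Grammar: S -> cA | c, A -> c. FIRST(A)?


Per alternative of A: FIRST(c) = {c}
FIRST(A) = {c}


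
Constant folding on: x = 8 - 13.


8 - 13 = -5 at compile time
Optimized: x = -5


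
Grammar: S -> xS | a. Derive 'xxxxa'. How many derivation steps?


Derivation: S => xS => xxS => xxxS => xxxxS => xxxxa
Steps: 5


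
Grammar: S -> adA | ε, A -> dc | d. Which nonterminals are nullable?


A nonterminal is nullable iff some alternative derives ε (directly, or every symbol in it is nullable)
Nullable: {S}


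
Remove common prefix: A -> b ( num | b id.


Common prefix: 'b'
Factored: A -> b A', A' -> ( num | id


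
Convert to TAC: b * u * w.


Break into single-operator statements:
t1 = b * u
t2 = t1 * w


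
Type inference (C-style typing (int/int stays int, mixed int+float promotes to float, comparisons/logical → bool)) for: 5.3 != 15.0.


Operand types: float != float
Rule: comparison yields bool
Result type: bool


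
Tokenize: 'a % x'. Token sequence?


Scan left to right, longest-match per lexeme
Tokens: ID(a), OP(%), ID(x)


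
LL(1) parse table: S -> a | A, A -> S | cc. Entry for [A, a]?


For [A, a]: 'a' ∈ FIRST(S)
Entry: A -> S


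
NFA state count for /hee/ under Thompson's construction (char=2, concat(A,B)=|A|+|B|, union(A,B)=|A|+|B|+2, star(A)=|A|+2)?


Syntax tree has 3 char leaf(s), 0 union(s), 0 star(s)
chars contribute 3×2 = 6; each union adds +2; each star adds +2
Total: 6 + 0 + 0 = 6 states


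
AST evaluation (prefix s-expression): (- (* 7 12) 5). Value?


Evaluate inner: (* 7 12) = 84
Evaluate root: (- 84 5) = 79
Result: 79


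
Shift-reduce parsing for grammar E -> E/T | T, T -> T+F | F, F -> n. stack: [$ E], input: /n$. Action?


shift '/' to continue E -> E/T
Action: shift


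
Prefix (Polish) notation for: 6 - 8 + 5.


left-to-right (same/higher precedence on left): tree is (+ (- 6 8) 5)
Prefix: + - 6 8 5


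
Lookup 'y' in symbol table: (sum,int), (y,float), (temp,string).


Lookup 'y' → type float


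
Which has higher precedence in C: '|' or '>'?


'>' is relational (level 7); '|' is bitwise OR (level 3)
Higher level binds tighter
'>' has higher precedence than '|'


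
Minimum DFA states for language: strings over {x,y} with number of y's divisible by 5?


Track (count of y) mod 5: states 0..4, accept at 0
Minimal DFA: 5 states


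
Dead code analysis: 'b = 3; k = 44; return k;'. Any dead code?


b is assigned but never read
Dead: 'b = 3'


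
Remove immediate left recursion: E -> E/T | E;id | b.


Left-recursive alternatives: E/T, E;id; non-recursive: b
Introduce E': E -> bE', E' -> /TE' | ;idE' | ε


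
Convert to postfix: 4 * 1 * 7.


Left to right (same or higher precedence on left)
Postfix: 4 1 * 7 *


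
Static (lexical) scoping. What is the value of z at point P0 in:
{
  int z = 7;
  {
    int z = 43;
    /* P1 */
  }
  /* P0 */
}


z declared in the same block as P0
z = 7


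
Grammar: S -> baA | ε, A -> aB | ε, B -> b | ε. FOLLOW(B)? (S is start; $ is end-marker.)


$ ∈ FOLLOW(S). For each A -> αBβ: add FIRST(β)\{ε} to FOLLOW(B); if β nullable, add FOLLOW(A).
FOLLOW(B) = {$}


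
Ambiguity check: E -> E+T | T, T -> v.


precedence layered via separate nonterminal T: deterministic
Unambiguous


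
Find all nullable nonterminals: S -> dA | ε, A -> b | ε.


A nonterminal is nullable iff some alternative derives ε (directly, or every symbol in it is nullable)
Nullable: {A, S}


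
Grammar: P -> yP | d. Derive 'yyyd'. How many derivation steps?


Derivation: P => yP => yyP => yyyP => yyyd
Steps: 4


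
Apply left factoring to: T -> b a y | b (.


Common prefix: 'b'
Factored: T -> b T', T' -> a y | (


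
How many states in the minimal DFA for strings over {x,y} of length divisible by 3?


Track length mod 3: states 0..2, accept at 0
Minimal DFA: 3 states


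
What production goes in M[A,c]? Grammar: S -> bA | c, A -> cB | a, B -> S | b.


For [A, c]: 'c' ∈ FIRST(cB)
Entry: A -> cB


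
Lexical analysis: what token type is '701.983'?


Pattern: digits with a decimal point
Type: FLOAT_LITERAL


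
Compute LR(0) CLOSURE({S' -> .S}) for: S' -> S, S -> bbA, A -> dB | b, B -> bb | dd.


Start: S' -> .S
For each item with dot before a nonterminal B, add B -> .γ for every B-production
Closure: [S' -> .S, S -> .bbA]


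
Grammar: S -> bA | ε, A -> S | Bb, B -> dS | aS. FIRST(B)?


Per alternative of B: FIRST(dS) = {d}; FIRST(aS) = {a}
FIRST(B) = {a, d}


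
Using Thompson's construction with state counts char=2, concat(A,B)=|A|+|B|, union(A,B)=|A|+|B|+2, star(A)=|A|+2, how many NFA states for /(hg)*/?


Syntax tree has 2 char leaf(s), 0 union(s), 1 star(s)
chars contribute 2×2 = 4; each union adds +2; each star adds +2
Total: 4 + 0 + 2 = 6 states


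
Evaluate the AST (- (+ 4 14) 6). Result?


Evaluate inner: (+ 4 14) = 18
Evaluate root: (- 18 6) = 12
Result: 12


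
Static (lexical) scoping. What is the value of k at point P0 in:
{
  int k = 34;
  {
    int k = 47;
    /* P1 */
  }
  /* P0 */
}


k declared in the same block as P0
k = 34


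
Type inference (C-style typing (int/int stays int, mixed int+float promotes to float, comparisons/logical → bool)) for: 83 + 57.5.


Operand types: int + float
Rule: mixed int/float promotes to float; int/int stays int
Result type: float


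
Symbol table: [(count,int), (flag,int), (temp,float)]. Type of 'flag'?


Lookup 'flag' → type int


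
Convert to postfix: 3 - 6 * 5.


* has higher precedence, evaluate 6*5 first
Postfix: 3 6 5 * -


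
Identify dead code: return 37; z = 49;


statement follows a return and is unreachable
Dead: 'z = 49'


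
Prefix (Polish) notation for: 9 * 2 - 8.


left-to-right (same/higher precedence on left): tree is (- (* 9 2) 8)
Prefix: - * 9 2 8


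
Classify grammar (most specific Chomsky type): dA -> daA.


LHS has context (more than one symbol) and |LHS| ≤ |RHS|
Classification: Type 1 (Context-Sensitive)


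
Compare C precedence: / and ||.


'/' is multiplicative (level 10); '||' is logical OR (level 1)
Higher level binds tighter
'/' has higher precedence than '||'
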